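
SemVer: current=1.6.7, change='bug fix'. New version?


Current: 1.6.7
Change category: 'bug fix' → patch bump
SemVer rule: patch bump → increment PATCH (MAJOR and MINOR unchanged)
New: 1.6.8

1.6.8


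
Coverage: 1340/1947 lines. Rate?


Coverage = covered / total * 100
Coverage = 1340 / 1947 * 100
Coverage = 68.82%

68.82%


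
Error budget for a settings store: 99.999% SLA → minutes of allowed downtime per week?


Formula: allowed downtime = period * (100 - SLA) / 100
Period (week) = 10080 minutes
Unavailability fraction = (100 - 99.999) / 100
Allowed downtime = 10080 * (100 - 99.999) / 100
Allowed downtime = 0.1008 minutes

0.1008 minutes


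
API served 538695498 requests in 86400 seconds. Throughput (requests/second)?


Formula: throughput = requests / seconds
throughput = 538695498 / 86400
throughput = 6234.9 requests/second

6234.9 requests/second


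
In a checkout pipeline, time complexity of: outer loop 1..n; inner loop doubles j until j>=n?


Reasoning: linear outer times logarithmic inner
Complexity: O(n log n)

O(n log n)


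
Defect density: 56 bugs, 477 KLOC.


Defect density = defects / KLOC
Defect density = 56 / 477
Defect density = 0.117 defects/KLOC

0.117 defects/KLOC


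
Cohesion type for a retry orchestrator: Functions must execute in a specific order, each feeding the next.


Reasoning: Output of one is input to next
Type: Sequential cohesion

Sequential cohesion


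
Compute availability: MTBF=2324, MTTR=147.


Availability = MTBF / (MTBF + MTTR)
Availability = 2324 / (2324 + 147)
Availability = 2324 / 2471
Availability = 94.051%

94.051%


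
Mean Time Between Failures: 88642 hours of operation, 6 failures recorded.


Formula: MTBF = Total operating time / Number of failures
MTBF = 88642 / 6
MTBF = 14773.67 hours

14773.67 hours


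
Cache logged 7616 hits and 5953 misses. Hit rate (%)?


Formula: hit rate = hits / (hits + misses) * 100
hit rate = 7616 / (7616 + 5953) * 100
hit rate = 7616 / 13569 * 100
hit rate = 56.13%

56.13%


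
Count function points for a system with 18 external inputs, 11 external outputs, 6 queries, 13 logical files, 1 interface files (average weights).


UFP = EI*4 + EO*5 + EQ*4 + ILF*10 + EIF*7
UFP = 18*4 + 11*5 + 6*4 + 13*10 + 1*7
UFP = 72 + 55 + 24 + 130 + 7
UFP = 288

288


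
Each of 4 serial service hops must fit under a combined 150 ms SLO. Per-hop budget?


Formula: per_stage = total_budget / stages
per_stage = 150 / 4
per_stage = 37.5 ms

37.5 ms


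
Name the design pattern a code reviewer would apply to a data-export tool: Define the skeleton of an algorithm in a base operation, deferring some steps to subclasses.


This matches the Template Method pattern

Template Method


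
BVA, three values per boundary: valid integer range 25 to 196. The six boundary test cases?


Range: [25, 196]
Boundaries: just below min, min, min+1, max-1, max, just above max
Values: [24, 25, 26, 195, 196, 197]

[24, 25, 26, 195, 196, 197]


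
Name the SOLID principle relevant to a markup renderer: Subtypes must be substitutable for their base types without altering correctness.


This describes the Liskov Substitution Principle (LSP)

Liskov Substitution Principle (LSP)


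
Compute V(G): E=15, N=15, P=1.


Formula: V(G) = E - N + 2P
V(G) = 15 - 15 + 2*1
V(G) = 0 + 2
V(G) = 2

2


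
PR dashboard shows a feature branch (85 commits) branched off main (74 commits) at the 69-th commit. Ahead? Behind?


Common ancestor: commit #69
feature commits after divergence: 85 - 69 = 16
main commits after divergence: 74 - 69 = 5
feature is 16 commits ahead of main
main is 5 commits ahead of feature

feature ahead: 16, main ahead: 5


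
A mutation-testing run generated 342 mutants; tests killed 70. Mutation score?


Mutation score = killed / total * 100
Mutation score = 70 / 342 * 100
Mutation score = 20.47%

20.47%


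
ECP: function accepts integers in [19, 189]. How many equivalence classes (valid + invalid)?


Valid range: [19, 189]
Class 1: x < 19 — invalid
Class 2: 19 ≤ x ≤ 189 — valid
Class 3: x > 189 — invalid
Total equivalence classes: 3

3 equivalence classes


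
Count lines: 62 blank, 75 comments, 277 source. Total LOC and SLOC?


Total LOC = blank + comment + code
Total LOC = 62 + 75 + 277 = 414
SLOC (source only) = code = 277

Total LOC: 414, SLOC: 277


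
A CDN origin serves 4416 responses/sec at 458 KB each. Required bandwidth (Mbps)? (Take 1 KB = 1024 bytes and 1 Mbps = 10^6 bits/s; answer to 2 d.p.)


Formula: Mbps = payload_bytes * RPS * 8 / 1e6
Payload per request = 458 KB = 458 * 1024 = 468992 bytes
Total bytes/sec = 468992 * 4416 = 2071068672
Total bits/sec = 2071068672 * 8 = 16568549376
Mbps = 16568549376 / 1e6 = 16568.55

16568.55 Mbps


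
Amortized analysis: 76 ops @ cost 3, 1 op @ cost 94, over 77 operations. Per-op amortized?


Formula: Amortized cost = Total cost / Operations
Total cost = (76 * 3) + (1 * 94)
Total cost = 228 + 94 = 322
Amortized = 322 / 77 = 4.1818

4.1818


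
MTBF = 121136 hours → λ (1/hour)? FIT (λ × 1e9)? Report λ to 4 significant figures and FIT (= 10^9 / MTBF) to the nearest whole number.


Formula: λ = 1 / MTBF; FIT = λ × 1e9 = 1e9 / MTBF
λ = 1 / 121136 ≈ 8.255e-06 failures/hour
FIT = 1e9 / 121136 ≈ 8255 failures per 1e9 hours (nearest whole number)

λ = 8.255e-06 /h, FIT = 8255


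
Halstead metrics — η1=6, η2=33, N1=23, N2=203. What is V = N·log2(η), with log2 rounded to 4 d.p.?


Formula: V = N * log2(η), where N = N1 + N2 and η = η1 + η2
η = 6 + 33 = 39
N = 23 + 203 = 226
log2(39) ≈ 5.2854
V = 226 * 5.2854 = 1194.50

1194.50


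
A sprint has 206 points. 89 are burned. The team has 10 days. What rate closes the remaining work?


Formula: Required rate = Remaining points / Days left
Remaining = 206 - 89 = 117 points
Required rate = 117 / 10 = 11.7 points/day

11.7 points/day


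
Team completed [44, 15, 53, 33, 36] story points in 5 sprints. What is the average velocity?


Formula: Avg velocity = Total points / Number of sprints
Points: [44, 15, 53, 33, 36]
Sum = 44 + 15 + 53 + 33 + 36 = 181
Avg velocity = 181 / 5 = 36.2 points/sprint

36.2 points/sprint


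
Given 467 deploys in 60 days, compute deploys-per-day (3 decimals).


Formula: deployments per day = releases / days
= 467 / 60
= 7.783 deploys/day
(equivalently, 54.48 deploys/week)

7.783 deploys/day


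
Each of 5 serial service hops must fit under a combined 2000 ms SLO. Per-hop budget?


Formula: per_stage = total_budget / stages
per_stage = 2000 / 5
per_stage = 400.0 ms

400.0 ms


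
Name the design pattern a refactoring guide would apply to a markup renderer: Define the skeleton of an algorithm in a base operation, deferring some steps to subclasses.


This matches the Template Method pattern

Template Method


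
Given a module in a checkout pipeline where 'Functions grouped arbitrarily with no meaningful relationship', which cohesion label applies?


Reasoning: Worst: random grouping
Type: Coincidental cohesion

Coincidental cohesion


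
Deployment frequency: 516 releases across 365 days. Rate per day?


Formula: deployments per day = releases / days
= 516 / 365
= 1.414 deploys/day
(equivalently, 9.9 deploys/week)

1.414 deploys/day


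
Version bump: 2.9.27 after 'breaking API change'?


Current: 2.9.27
Change category: 'breaking API change' → major bump
SemVer rule: major bump → increment MAJOR, reset MINOR and PATCH to 0
New: 3.0.0

3.0.0


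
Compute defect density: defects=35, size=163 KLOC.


Defect density = defects / KLOC
Defect density = 35 / 163
Defect density = 0.215 defects/KLOC

0.215 defects/KLOC


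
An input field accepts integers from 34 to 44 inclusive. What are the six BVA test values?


Range: [34, 44]
Boundaries: just below min, min, min+1, max-1, max, just above max
Values: [33, 34, 35, 43, 44, 45]

[33, 34, 35, 43, 44, 45]


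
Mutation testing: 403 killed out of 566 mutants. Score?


Mutation score = killed / total * 100
Mutation score = 403 / 566 * 100
Mutation score = 71.2%

71.2%


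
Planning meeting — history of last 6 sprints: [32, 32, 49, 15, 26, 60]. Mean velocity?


Formula: Avg velocity = Total points / Number of sprints
Points: [32, 32, 49, 15, 26, 60]
Sum = 32 + 32 + 49 + 15 + 26 + 60 = 214
Avg velocity = 214 / 6 = 35.67 points/sprint

35.67 points/sprint


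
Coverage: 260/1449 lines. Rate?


Coverage = covered / total * 100
Coverage = 260 / 1449 * 100
Coverage = 17.94%

17.94%


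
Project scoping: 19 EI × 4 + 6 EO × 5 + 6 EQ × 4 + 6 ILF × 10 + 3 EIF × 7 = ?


UFP = EI*4 + EO*5 + EQ*4 + ILF*10 + EIF*7
UFP = 19*4 + 6*5 + 6*4 + 6*10 + 3*7
UFP = 76 + 30 + 24 + 60 + 21
UFP = 211

211


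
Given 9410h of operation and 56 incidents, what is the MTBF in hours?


Formula: MTBF = Total operating time / Number of failures
MTBF = 9410 / 56
MTBF = 168.04 hours

168.04 hours


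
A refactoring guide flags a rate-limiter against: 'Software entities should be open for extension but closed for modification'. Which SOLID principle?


This describes the Open/Closed Principle (OCP)

Open/Closed Principle (OCP)


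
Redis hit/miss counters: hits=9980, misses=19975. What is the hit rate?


Formula: hit rate = hits / (hits + misses) * 100
hit rate = 9980 / (9980 + 19975) * 100
hit rate = 9980 / 29955 * 100
hit rate = 33.32%

33.32%


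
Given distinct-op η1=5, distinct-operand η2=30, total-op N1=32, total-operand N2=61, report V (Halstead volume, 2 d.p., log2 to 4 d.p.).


Formula: V = N * log2(η), where N = N1 + N2 and η = η1 + η2
η = 5 + 30 = 35
N = 32 + 61 = 93
log2(35) ≈ 5.1293
V = 93 * 5.1293 = 477.02

477.02


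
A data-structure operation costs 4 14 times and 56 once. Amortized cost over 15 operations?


Formula: Amortized cost = Total cost / Operations
Total cost = (14 * 4) + (1 * 56)
Total cost = 56 + 56 = 112
Amortized = 112 / 15 = 7.4667

7.4667


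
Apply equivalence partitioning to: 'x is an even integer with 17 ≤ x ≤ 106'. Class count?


Constraint: even integers in [17, 106]
Class 1: x < 17 — out-of-range invalid
Class 2: x in [17,106] but odd — wrong type invalid
Class 3: x in [17,106] and even — valid
Class 4: x > 106 — out-of-range invalid
Total equivalence classes: 4

4 equivalence classes


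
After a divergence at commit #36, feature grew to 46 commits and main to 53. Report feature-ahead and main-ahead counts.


Common ancestor: commit #36
feature commits after divergence: 46 - 36 = 10
main commits after divergence: 53 - 36 = 17
feature is 10 commits ahead of main
main is 17 commits ahead of feature

feature ahead: 10, main ahead: 17


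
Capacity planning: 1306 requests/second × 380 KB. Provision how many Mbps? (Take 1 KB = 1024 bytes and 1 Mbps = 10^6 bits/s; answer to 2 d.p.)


Formula: Mbps = payload_bytes * RPS * 8 / 1e6
Payload per request = 380 KB = 380 * 1024 = 389120 bytes
Total bytes/sec = 389120 * 1306 = 508190720
Total bits/sec = 508190720 * 8 = 4065525760
Mbps = 4065525760 / 1e6 = 4065.53

4065.53 Mbps


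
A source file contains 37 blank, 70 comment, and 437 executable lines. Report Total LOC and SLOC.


Total LOC = blank + comment + code
Total LOC = 37 + 70 + 437 = 544
SLOC (source only) = code = 437

Total LOC: 544, SLOC: 437


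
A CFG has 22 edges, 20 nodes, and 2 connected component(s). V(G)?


Formula: V(G) = E - N + 2P
V(G) = 22 - 20 + 2*2
V(G) = 2 + 4
V(G) = 6

6


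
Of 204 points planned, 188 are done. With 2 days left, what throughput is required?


Formula: Required rate = Remaining points / Days left
Remaining = 204 - 188 = 16 points
Required rate = 16 / 2 = 8.0 points/day

8.0 points/day


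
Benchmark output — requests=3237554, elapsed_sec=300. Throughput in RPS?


Formula: throughput = requests / seconds
throughput = 3237554 / 300
throughput = 10791.85 requests/second

10791.85 requests/second


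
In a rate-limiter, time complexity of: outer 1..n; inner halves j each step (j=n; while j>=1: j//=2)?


Reasoning: n times log n
Complexity: O(n log n)

O(n log n)


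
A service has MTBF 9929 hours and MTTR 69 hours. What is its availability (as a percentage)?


Availability = MTBF / (MTBF + MTTR)
Availability = 9929 / (9929 + 69)
Availability = 9929 / 9998
Availability = 99.3099%

99.3099%


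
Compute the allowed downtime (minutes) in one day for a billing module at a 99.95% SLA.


Formula: allowed downtime = period * (100 - SLA) / 100
Period (day) = 1440 minutes
Unavailability fraction = (100 - 99.95) / 100
Allowed downtime = 1440 * (100 - 99.95) / 100
Allowed downtime = 0.72 minutes

0.72 minutes


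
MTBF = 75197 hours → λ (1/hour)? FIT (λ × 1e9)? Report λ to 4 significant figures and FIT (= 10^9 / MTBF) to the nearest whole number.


Formula: λ = 1 / MTBF; FIT = λ × 1e9 = 1e9 / MTBF
λ = 1 / 75197 ≈ 1.330e-05 failures/hour
FIT = 1e9 / 75197 ≈ 13298 failures per 1e9 hours (nearest whole number)

λ = 1.330e-05 /h, FIT = 13298


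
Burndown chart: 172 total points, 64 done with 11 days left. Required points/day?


Formula: Required rate = Remaining points / Days left
Remaining = 172 - 64 = 108 points
Required rate = 108 / 11 = 9.82 points/day

9.82 points/day


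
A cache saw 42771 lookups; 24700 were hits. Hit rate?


Formula: hit rate = hits / (hits + misses) * 100
hit rate = 24700 / (24700 + 18071) * 100
hit rate = 24700 / 42771 * 100
hit rate = 57.75%

57.75%


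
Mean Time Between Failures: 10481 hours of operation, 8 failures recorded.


Formula: MTBF = Total operating time / Number of failures
MTBF = 10481 / 8
MTBF = 1310.13 hours

1310.13 hours


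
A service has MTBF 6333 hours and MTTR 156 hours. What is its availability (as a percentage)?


Availability = MTBF / (MTBF + MTTR)
Availability = 6333 / (6333 + 156)
Availability = 6333 / 6489
Availability = 97.5959%

97.5959%


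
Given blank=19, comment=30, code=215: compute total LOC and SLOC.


Total LOC = blank + comment + code
Total LOC = 19 + 30 + 215 = 264
SLOC (source only) = code = 215

Total LOC: 264, SLOC: 215


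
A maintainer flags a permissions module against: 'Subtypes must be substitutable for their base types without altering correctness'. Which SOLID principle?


This describes the Liskov Substitution Principle (LSP)

Liskov Substitution Principle (LSP)


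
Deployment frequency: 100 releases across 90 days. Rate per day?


Formula: deployments per day = releases / days
= 100 / 90
= 1.111 deploys/day
(equivalently, 7.78 deploys/week)

1.111 deploys/day


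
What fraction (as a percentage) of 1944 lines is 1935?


Coverage = covered / total * 100
Coverage = 1935 / 1944 * 100
Coverage = 99.54%

99.54%


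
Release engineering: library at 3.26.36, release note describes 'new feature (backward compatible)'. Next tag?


Current: 3.26.36
Change category: 'new feature (backward compatible)' → minor bump
SemVer rule: minor bump → increment MINOR, reset PATCH to 0 (MAJOR unchanged)
New: 3.27.0

3.27.0


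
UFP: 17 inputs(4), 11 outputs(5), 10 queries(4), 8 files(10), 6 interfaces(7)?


UFP = EI*4 + EO*5 + EQ*4 + ILF*10 + EIF*7
UFP = 17*4 + 11*5 + 10*4 + 8*10 + 6*7
UFP = 68 + 55 + 40 + 80 + 42
UFP = 285

285


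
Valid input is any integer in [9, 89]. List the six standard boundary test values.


Range: [9, 89]
Boundaries: just below min, min, min+1, max-1, max, just above max
Values: [8, 9, 10, 88, 89, 90]

[8, 9, 10, 88, 89, 90]


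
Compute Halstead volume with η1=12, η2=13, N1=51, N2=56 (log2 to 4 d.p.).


Formula: V = N * log2(η), where N = N1 + N2 and η = η1 + η2
η = 12 + 13 = 25
N = 51 + 56 = 107
log2(25) ≈ 4.6439
V = 107 * 4.6439 = 496.90

496.90


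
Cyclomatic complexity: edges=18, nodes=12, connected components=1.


Formula: V(G) = E - N + 2P
V(G) = 18 - 12 + 2*1
V(G) = 6 + 2
V(G) = 8

8


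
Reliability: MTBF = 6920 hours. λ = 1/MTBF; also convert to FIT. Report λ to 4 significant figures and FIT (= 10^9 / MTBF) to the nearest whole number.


Formula: λ = 1 / MTBF; FIT = λ × 1e9 = 1e9 / MTBF
λ = 1 / 6920 ≈ 1.445e-04 failures/hour
FIT = 1e9 / 6920 ≈ 144509 failures per 1e9 hours (nearest whole number)

λ = 1.445e-04 /h, FIT = 144509


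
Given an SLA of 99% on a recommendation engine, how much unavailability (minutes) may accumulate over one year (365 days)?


Formula: allowed downtime = period * (100 - SLA) / 100
Period (year (365 days)) = 525600 minutes
Unavailability fraction = (100 - 99.0) / 100
Allowed downtime = 525600 * (100 - 99.0) / 100
Allowed downtime = 5256.0 minutes

5256.0 minutes


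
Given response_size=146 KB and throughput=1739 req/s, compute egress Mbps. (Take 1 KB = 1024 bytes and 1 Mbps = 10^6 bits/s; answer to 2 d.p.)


Formula: Mbps = payload_bytes * RPS * 8 / 1e6
Payload per request = 146 KB = 146 * 1024 = 149504 bytes
Total bytes/sec = 149504 * 1739 = 259987456
Total bits/sec = 259987456 * 8 = 2079899648
Mbps = 2079899648 / 1e6 = 2079.9

2079.9 Mbps


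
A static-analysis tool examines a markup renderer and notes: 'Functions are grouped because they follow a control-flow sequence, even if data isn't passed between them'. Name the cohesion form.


Reasoning: Grouped by order of execution within a routine, not by data flow
Type: Procedural cohesion

Procedural cohesion


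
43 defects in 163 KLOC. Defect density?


Defect density = defects / KLOC
Defect density = 43 / 163
Defect density = 0.264 defects/KLOC

0.264 defects/KLOC


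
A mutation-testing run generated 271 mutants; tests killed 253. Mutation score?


Mutation score = killed / total * 100
Mutation score = 253 / 271 * 100
Mutation score = 93.36%

93.36%


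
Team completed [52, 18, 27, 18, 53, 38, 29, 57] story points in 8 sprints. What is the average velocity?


Formula: Avg velocity = Total points / Number of sprints
Points: [52, 18, 27, 18, 53, 38, 29, 57]
Sum = 52 + 18 + 27 + 18 + 53 + 38 + 29 + 57 = 292
Avg velocity = 292 / 8 = 36.5 points/sprint

36.5 points/sprint


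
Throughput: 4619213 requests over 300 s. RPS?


Formula: throughput = requests / seconds
throughput = 4619213 / 300
throughput = 15397.38 requests/second

15397.38 requests/second


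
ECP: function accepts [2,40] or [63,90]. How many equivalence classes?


Valid ranges: [2,40] and [63,90]
Class 1: x < 2 — invalid
Class 2: 2 ≤ x ≤ 40 — valid
Class 3: 40 < x < 63 — invalid (gap between ranges)
Class 4: 63 ≤ x ≤ 90 — valid
Class 5: x > 90 — invalid
Total equivalence classes: 5

5 equivalence classes


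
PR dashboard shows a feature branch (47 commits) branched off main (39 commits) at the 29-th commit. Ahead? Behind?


Common ancestor: commit #29
feature commits after divergence: 47 - 29 = 18
main commits after divergence: 39 - 29 = 10
feature is 18 commits ahead of main
main is 10 commits ahead of feature

feature ahead: 18, main ahead: 10


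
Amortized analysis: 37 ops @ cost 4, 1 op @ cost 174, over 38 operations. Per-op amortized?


Formula: Amortized cost = Total cost / Operations
Total cost = (37 * 4) + (1 * 174)
Total cost = 148 + 174 = 322
Amortized = 322 / 38 = 8.4737

8.4737


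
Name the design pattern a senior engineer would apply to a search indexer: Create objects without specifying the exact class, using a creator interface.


This matches the Factory Method pattern

Factory Method


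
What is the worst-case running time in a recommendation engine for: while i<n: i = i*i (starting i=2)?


Reasoning: squaring drives double-exponential growth; iterations ~ log log n
Complexity: O(log log n)

O(log log n)


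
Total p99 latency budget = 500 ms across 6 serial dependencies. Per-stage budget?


Formula: per_stage = total_budget / stages
per_stage = 500 / 6
per_stage = 83.33 ms

83.33 ms


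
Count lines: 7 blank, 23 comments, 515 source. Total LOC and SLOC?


Total LOC = blank + comment + code
Total LOC = 7 + 23 + 515 = 545
SLOC (source only) = code = 515

Total LOC: 545, SLOC: 515


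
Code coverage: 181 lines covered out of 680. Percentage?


Coverage = covered / total * 100
Coverage = 181 / 680 * 100
Coverage = 26.62%

26.62%


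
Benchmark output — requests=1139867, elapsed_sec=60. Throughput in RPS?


Formula: throughput = requests / seconds
throughput = 1139867 / 60
throughput = 18997.78 requests/second

18997.78 requests/second


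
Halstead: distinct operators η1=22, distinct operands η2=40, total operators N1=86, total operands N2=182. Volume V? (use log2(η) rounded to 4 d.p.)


Formula: V = N * log2(η), where N = N1 + N2 and η = η1 + η2
η = 22 + 40 = 62
N = 86 + 182 = 268
log2(62) ≈ 5.9542
V = 268 * 5.9542 = 1595.73

1595.73


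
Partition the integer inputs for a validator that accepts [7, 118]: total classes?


Valid range: [7, 118]
Class 1: x < 7 — invalid
Class 2: 7 ≤ x ≤ 118 — valid
Class 3: x > 118 — invalid
Total equivalence classes: 3

3 equivalence classes


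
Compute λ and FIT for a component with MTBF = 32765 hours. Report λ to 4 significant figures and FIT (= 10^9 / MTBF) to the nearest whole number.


Formula: λ = 1 / MTBF; FIT = λ × 1e9 = 1e9 / MTBF
λ = 1 / 32765 ≈ 3.052e-05 failures/hour
FIT = 1e9 / 32765 ≈ 30520 failures per 1e9 hours (nearest whole number)

λ = 3.052e-05 /h, FIT = 30520


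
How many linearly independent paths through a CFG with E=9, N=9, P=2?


Formula: V(G) = E - N + 2P
V(G) = 9 - 9 + 2*2
V(G) = 0 + 4
V(G) = 4

4


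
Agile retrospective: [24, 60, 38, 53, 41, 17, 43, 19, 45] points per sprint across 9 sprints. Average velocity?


Formula: Avg velocity = Total points / Number of sprints
Points: [24, 60, 38, 53, 41, 17, 43, 19, 45]
Sum = 24 + 60 + 38 + 53 + 41 + 17 + 43 + 19 + 45 = 340
Avg velocity = 340 / 9 = 37.78 points/sprint

37.78 points/sprint


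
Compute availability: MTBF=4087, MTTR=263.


Availability = MTBF / (MTBF + MTTR)
Availability = 4087 / (4087 + 263)
Availability = 4087 / 4350
Availability = 93.954%

93.954%


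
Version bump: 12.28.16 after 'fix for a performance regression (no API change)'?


Current: 12.28.16
Change category: 'fix for a performance regression (no API change)' → patch bump
SemVer rule: patch bump → increment PATCH (MAJOR and MINOR unchanged)
New: 12.28.17

12.28.17


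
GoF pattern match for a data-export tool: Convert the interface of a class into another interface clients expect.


This matches the Adapter pattern

Adapter


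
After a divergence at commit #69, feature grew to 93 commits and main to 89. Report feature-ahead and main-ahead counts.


Common ancestor: commit #69
feature commits after divergence: 93 - 69 = 24
main commits after divergence: 89 - 69 = 20
feature is 24 commits ahead of main
main is 20 commits ahead of feature

feature ahead: 24, main ahead: 20


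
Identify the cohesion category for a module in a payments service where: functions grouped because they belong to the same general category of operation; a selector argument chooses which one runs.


Reasoning: Grouped by category of activity, not by data or sequence
Type: Logical cohesion

Logical cohesion


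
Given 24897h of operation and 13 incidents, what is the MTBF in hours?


Formula: MTBF = Total operating time / Number of failures
MTBF = 24897 / 13
MTBF = 1915.15 hours

1915.15 hours


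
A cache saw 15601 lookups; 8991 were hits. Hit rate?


Formula: hit rate = hits / (hits + misses) * 100
hit rate = 8991 / (8991 + 6610) * 100
hit rate = 8991 / 15601 * 100
hit rate = 57.63%

57.63%


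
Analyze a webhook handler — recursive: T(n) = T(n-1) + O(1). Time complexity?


Reasoning: linear recursion with constant work per frame
Complexity: O(n)

O(n)


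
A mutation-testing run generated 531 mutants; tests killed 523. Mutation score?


Mutation score = killed / total * 100
Mutation score = 523 / 531 * 100
Mutation score = 98.49%

98.49%


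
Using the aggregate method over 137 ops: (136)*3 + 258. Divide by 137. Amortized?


Formula: Amortized cost = Total cost / Operations
Total cost = (136 * 3) + (1 * 258)
Total cost = 408 + 258 = 666
Amortized = 666 / 137 = 4.8613

4.8613


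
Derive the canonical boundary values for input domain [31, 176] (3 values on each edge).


Range: [31, 176]
Boundaries: just below min, min, min+1, max-1, max, just above max
Values: [30, 31, 32, 175, 176, 177]

[30, 31, 32, 175, 176, 177]


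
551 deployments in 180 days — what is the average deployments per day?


Formula: deployments per day = releases / days
= 551 / 180
= 3.061 deploys/day
(equivalently, 21.43 deploys/week)

3.061 deploys/day


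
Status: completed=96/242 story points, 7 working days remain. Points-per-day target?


Formula: Required rate = Remaining points / Days left
Remaining = 242 - 96 = 146 points
Required rate = 146 / 7 = 20.86 points/day

20.86 points/day


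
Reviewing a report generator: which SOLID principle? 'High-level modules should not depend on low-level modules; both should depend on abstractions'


This describes the Dependency Inversion Principle (DIP)

Dependency Inversion Principle (DIP)


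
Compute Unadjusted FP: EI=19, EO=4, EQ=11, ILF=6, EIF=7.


UFP = EI*4 + EO*5 + EQ*4 + ILF*10 + EIF*7
UFP = 19*4 + 4*5 + 11*4 + 6*10 + 7*7
UFP = 76 + 20 + 44 + 60 + 49
UFP = 249

249


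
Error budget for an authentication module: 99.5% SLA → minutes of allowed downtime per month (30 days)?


Formula: allowed downtime = period * (100 - SLA) / 100
Period (month (30 days)) = 43200 minutes
Unavailability fraction = (100 - 99.5) / 100
Allowed downtime = 43200 * (100 - 99.5) / 100
Allowed downtime = 216.0 minutes

216.0 minutes


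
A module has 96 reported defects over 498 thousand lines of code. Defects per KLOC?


Defect density = defects / KLOC
Defect density = 96 / 498
Defect density = 0.193 defects/KLOC

0.193 defects/KLOC


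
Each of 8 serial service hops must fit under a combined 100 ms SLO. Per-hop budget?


Formula: per_stage = total_budget / stages
per_stage = 100 / 8
per_stage = 12.5 ms

12.5 ms


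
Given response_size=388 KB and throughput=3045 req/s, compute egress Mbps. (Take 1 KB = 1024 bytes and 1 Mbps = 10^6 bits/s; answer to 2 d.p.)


Formula: Mbps = payload_bytes * RPS * 8 / 1e6
Payload per request = 388 KB = 388 * 1024 = 397312 bytes
Total bytes/sec = 397312 * 3045 = 1209815040
Total bits/sec = 1209815040 * 8 = 9678520320
Mbps = 9678520320 / 1e6 = 9678.52

9678.52 Mbps


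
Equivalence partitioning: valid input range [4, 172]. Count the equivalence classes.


Valid range: [4, 172]
Class 1: x < 4 — invalid
Class 2: 4 ≤ x ≤ 172 — valid
Class 3: x > 172 — invalid
Total equivalence classes: 3

3 equivalence classes


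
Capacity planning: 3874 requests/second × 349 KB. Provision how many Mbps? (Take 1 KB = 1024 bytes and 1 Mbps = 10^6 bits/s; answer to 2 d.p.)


Formula: Mbps = payload_bytes * RPS * 8 / 1e6
Payload per request = 349 KB = 349 * 1024 = 357376 bytes
Total bytes/sec = 357376 * 3874 = 1384474624
Total bits/sec = 1384474624 * 8 = 11075796992
Mbps = 11075796992 / 1e6 = 11075.8

11075.8 Mbps


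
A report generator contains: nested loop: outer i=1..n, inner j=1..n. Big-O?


Reasoning: n iterations times n iterations
Complexity: O(n^2)

O(n^2)


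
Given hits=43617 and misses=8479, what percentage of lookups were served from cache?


Formula: hit rate = hits / (hits + misses) * 100
hit rate = 43617 / (43617 + 8479) * 100
hit rate = 43617 / 52096 * 100
hit rate = 83.72%

83.72%


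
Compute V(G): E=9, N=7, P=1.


Formula: V(G) = E - N + 2P
V(G) = 9 - 7 + 2*1
V(G) = 2 + 2
V(G) = 4

4


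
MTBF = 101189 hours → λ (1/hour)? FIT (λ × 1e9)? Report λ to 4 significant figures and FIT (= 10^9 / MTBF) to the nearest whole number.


Formula: λ = 1 / MTBF; FIT = λ × 1e9 = 1e9 / MTBF
λ = 1 / 101189 ≈ 9.882e-06 failures/hour
FIT = 1e9 / 101189 ≈ 9882 failures per 1e9 hours (nearest whole number)

λ = 9.882e-06 /h, FIT = 9882


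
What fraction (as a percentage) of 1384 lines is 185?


Coverage = covered / total * 100
Coverage = 185 / 1384 * 100
Coverage = 13.37%

13.37%


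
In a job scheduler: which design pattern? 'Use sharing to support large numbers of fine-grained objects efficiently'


This matches the Flyweight pattern

Flyweight


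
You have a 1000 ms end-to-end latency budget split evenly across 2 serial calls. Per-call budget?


Formula: per_stage = total_budget / stages
per_stage = 1000 / 2
per_stage = 500.0 ms

500.0 ms


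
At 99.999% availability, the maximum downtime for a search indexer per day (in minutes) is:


Formula: allowed downtime = period * (100 - SLA) / 100
Period (day) = 1440 minutes
Unavailability fraction = (100 - 99.999) / 100
Allowed downtime = 1440 * (100 - 99.999) / 100
Allowed downtime = 0.0144 minutes

0.0144 minutes


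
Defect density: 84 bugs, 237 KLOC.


Defect density = defects / KLOC
Defect density = 84 / 237
Defect density = 0.354 defects/KLOC

0.354 defects/KLOC


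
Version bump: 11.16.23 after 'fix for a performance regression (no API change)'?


Current: 11.16.23
Change category: 'fix for a performance regression (no API change)' → patch bump
SemVer rule: patch bump → increment PATCH (MAJOR and MINOR unchanged)
New: 11.16.24

11.16.24


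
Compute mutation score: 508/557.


Mutation score = killed / total * 100
Mutation score = 508 / 557 * 100
Mutation score = 91.2%

91.2%


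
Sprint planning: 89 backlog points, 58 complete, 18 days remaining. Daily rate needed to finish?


Formula: Required rate = Remaining points / Days left
Remaining = 89 - 58 = 31 points
Required rate = 31 / 18 = 1.72 points/day

1.72 points/day


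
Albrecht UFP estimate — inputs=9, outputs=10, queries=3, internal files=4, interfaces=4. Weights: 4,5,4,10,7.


UFP = EI*4 + EO*5 + EQ*4 + ILF*10 + EIF*7
UFP = 9*4 + 10*5 + 3*4 + 4*10 + 4*7
UFP = 36 + 50 + 12 + 40 + 28
UFP = 166

166


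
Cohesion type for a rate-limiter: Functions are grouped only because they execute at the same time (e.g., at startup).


Reasoning: Related by timing only
Type: Temporal cohesion

Temporal cohesion


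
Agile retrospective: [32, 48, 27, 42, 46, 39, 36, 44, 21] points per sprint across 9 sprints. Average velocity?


Formula: Avg velocity = Total points / Number of sprints
Points: [32, 48, 27, 42, 46, 39, 36, 44, 21]
Sum = 32 + 48 + 27 + 42 + 46 + 39 + 36 + 44 + 21 = 335
Avg velocity = 335 / 9 = 37.22 points/sprint

37.22 points/sprint


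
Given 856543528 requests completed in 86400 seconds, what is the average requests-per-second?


Formula: throughput = requests / seconds
throughput = 856543528 / 86400
throughput = 9913.7 requests/second

9913.7 requests/second


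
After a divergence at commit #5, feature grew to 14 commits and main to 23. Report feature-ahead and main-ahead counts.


Common ancestor: commit #5
feature commits after divergence: 14 - 5 = 9
main commits after divergence: 23 - 5 = 18
feature is 9 commits ahead of main
main is 18 commits ahead of feature

feature ahead: 9, main ahead: 18


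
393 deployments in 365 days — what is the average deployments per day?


Formula: deployments per day = releases / days
= 393 / 365
= 1.077 deploys/day
(equivalently, 7.54 deploys/week)

1.077 deploys/day


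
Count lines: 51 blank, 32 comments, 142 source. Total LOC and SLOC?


Total LOC = blank + comment + code
Total LOC = 51 + 32 + 142 = 225
SLOC (source only) = code = 142

Total LOC: 225, SLOC: 142


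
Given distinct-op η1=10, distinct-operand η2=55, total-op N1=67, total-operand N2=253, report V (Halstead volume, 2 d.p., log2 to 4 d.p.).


Formula: V = N * log2(η), where N = N1 + N2 and η = η1 + η2
η = 10 + 55 = 65
N = 67 + 253 = 320
log2(65) ≈ 6.0224
V = 320 * 6.0224 = 1927.17

1927.17


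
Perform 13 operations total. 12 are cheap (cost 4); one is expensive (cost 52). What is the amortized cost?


Formula: Amortized cost = Total cost / Operations
Total cost = (12 * 4) + (1 * 52)
Total cost = 48 + 52 = 100
Amortized = 100 / 13 = 7.6923

7.6923


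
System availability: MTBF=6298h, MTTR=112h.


Availability = MTBF / (MTBF + MTTR)
Availability = 6298 / (6298 + 112)
Availability = 6298 / 6410
Availability = 98.2527%

98.2527%


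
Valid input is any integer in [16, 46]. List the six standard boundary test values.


Range: [16, 46]
Boundaries: just below min, min, min+1, max-1, max, just above max
Values: [15, 16, 17, 45, 46, 47]

[15, 16, 17, 45, 46, 47]


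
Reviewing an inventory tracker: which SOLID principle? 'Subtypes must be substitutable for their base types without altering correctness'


This describes the Liskov Substitution Principle (LSP)

Liskov Substitution Principle (LSP)


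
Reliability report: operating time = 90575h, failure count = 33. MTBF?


Formula: MTBF = Total operating time / Number of failures
MTBF = 90575 / 33
MTBF = 2744.7 hours

2744.7 hours


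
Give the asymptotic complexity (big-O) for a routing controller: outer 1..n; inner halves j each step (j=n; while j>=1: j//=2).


Reasoning: n times log n
Complexity: O(n log n)

O(n log n)


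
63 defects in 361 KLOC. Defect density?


Defect density = defects / KLOC
Defect density = 63 / 361
Defect density = 0.175 defects/KLOC

0.175 defects/KLOC


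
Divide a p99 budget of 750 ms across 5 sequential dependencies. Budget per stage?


Formula: per_stage = total_budget / stages
per_stage = 750 / 5
per_stage = 150.0 ms

150.0 ms


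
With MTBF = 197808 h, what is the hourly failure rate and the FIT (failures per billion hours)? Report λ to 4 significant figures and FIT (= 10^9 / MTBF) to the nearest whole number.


Formula: λ = 1 / MTBF; FIT = λ × 1e9 = 1e9 / MTBF
λ = 1 / 197808 ≈ 5.055e-06 failures/hour
FIT = 1e9 / 197808 ≈ 5055 failures per 1e9 hours (nearest whole number)

λ = 5.055e-06 /h, FIT = 5055


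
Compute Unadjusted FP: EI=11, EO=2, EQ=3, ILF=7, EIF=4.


UFP = EI*4 + EO*5 + EQ*4 + ILF*10 + EIF*7
UFP = 11*4 + 2*5 + 3*4 + 7*10 + 4*7
UFP = 44 + 10 + 12 + 70 + 28
UFP = 164

164


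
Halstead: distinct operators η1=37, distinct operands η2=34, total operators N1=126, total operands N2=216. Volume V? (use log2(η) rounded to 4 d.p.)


Formula: V = N * log2(η), where N = N1 + N2 and η = η1 + η2
η = 37 + 34 = 71
N = 126 + 216 = 342
log2(71) ≈ 6.1497
V = 342 * 6.1497 = 2103.20

2103.20


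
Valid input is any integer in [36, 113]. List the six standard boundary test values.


Range: [36, 113]
Boundaries: just below min, min, min+1, max-1, max, just above max
Values: [35, 36, 37, 112, 113, 114]

[35, 36, 37, 112, 113, 114]


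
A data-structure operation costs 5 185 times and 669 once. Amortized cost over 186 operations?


Formula: Amortized cost = Total cost / Operations
Total cost = (185 * 5) + (1 * 669)
Total cost = 925 + 669 = 1594
Amortized = 1594 / 186 = 8.5699

8.5699


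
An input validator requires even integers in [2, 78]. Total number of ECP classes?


Constraint: even integers in [2, 78]
Class 1: x < 2 — out-of-range invalid
Class 2: x in [2,78] but odd — wrong type invalid
Class 3: x in [2,78] and even — valid
Class 4: x > 78 — out-of-range invalid
Total equivalence classes: 4

4 equivalence classes


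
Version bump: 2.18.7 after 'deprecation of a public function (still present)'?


Current: 2.18.7
Change category: 'deprecation of a public function (still present)' → minor bump
SemVer rule: minor bump → increment MINOR, reset PATCH to 0 (MAJOR unchanged)
New: 2.19.0

2.19.0


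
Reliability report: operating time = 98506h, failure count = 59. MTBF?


Formula: MTBF = Total operating time / Number of failures
MTBF = 98506 / 59
MTBF = 1669.59 hours

1669.59 hours


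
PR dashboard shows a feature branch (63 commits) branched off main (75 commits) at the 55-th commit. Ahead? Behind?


Common ancestor: commit #55
feature commits after divergence: 63 - 55 = 8
main commits after divergence: 75 - 55 = 20
feature is 8 commits ahead of main
main is 20 commits ahead of feature

feature ahead: 8, main ahead: 20


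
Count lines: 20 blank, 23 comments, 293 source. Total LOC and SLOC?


Total LOC = blank + comment + code
Total LOC = 20 + 23 + 293 = 336
SLOC (source only) = code = 293

Total LOC: 336, SLOC: 293


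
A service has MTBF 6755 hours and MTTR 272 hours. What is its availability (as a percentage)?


Availability = MTBF / (MTBF + MTTR)
Availability = 6755 / (6755 + 272)
Availability = 6755 / 7027
Availability = 96.1292%

96.1292%


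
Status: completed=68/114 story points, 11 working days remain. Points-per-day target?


Formula: Required rate = Remaining points / Days left
Remaining = 114 - 68 = 46 points
Required rate = 46 / 11 = 4.18 points/day

4.18 points/day


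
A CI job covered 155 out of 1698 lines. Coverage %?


Coverage = covered / total * 100
Coverage = 155 / 1698 * 100
Coverage = 9.13%

9.13%


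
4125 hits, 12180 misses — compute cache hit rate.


Formula: hit rate = hits / (hits + misses) * 100
hit rate = 4125 / (4125 + 12180) * 100
hit rate = 4125 / 16305 * 100
hit rate = 25.3%

25.3%


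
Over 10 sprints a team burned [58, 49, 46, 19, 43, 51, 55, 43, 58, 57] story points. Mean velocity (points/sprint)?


Formula: Avg velocity = Total points / Number of sprints
Points: [58, 49, 46, 19, 43, 51, 55, 43, 58, 57]
Sum = 58 + 49 + 46 + 19 + 43 + 51 + 55 + 43 + 58 + 57 = 479
Avg velocity = 479 / 10 = 47.9 points/sprint

47.9 points/sprint


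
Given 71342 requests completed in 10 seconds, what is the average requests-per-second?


Formula: throughput = requests / seconds
throughput = 71342 / 10
throughput = 7134.2 requests/second

7134.2 requests/second


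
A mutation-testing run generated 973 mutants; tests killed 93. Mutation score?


Mutation score = killed / total * 100
Mutation score = 93 / 973 * 100
Mutation score = 9.56%

9.56%


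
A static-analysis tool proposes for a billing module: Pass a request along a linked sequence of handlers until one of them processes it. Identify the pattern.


This matches the Chain of Responsibility pattern

Chain of Responsibility


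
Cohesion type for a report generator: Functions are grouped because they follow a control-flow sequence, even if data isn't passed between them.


Reasoning: Grouped by order of execution within a routine, not by data flow
Type: Procedural cohesion

Procedural cohesion


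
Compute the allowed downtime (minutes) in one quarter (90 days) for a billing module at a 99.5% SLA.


Formula: allowed downtime = period * (100 - SLA) / 100
Period (quarter (90 days)) = 129600 minutes
Unavailability fraction = (100 - 99.5) / 100
Allowed downtime = 129600 * (100 - 99.5) / 100
Allowed downtime = 648.0 minutes

648.0 minutes


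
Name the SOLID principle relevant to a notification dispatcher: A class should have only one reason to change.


This describes the Single Responsibility Principle (SRP)

Single Responsibility Principle (SRP)


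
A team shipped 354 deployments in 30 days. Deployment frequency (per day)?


Formula: deployments per day = releases / days
= 354 / 30
= 11.8 deploys/day
(equivalently, 82.6 deploys/week)

11.8 deploys/day


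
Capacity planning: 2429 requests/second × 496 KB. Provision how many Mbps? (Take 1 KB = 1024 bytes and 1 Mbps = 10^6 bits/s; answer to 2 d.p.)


Formula: Mbps = payload_bytes * RPS * 8 / 1e6
Payload per request = 496 KB = 496 * 1024 = 507904 bytes
Total bytes/sec = 507904 * 2429 = 1233698816
Total bits/sec = 1233698816 * 8 = 9869590528
Mbps = 9869590528 / 1e6 = 9869.59

9869.59 Mbps
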